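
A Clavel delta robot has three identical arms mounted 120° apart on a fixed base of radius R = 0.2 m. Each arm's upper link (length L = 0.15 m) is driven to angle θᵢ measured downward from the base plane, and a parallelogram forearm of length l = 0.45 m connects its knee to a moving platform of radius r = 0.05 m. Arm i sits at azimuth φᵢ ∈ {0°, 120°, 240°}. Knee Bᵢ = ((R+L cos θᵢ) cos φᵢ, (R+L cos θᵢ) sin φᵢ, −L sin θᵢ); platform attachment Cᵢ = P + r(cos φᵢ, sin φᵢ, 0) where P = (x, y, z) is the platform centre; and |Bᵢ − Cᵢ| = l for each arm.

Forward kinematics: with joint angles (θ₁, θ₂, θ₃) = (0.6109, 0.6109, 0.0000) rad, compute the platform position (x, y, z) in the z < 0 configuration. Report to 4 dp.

arm 1 at φ=0.0°: e+L cos θ1 = 0.2729;  centre 1 = (0.2729, 0.0000, -0.0860)
centre 2 = (0.2729·cos120.0°, 0.2729·sin120.0°, -0.0860) = (-0.1364, 0.2363, -0.0860)
centre 3 = (0.3000·cos240.0°, 0.3000·sin240.0°, 0.0000) = (-0.1500, -0.2598, 0.0000)
subtract pairs → two planes through P
[-0.8186 0.4726 0.0000]·P = 0.0000;  [-0.8457 -0.5196 0.1721]·P = 0.0081
det = 0.8251;  x = -0.0047+0.0986z,  y = -0.0081+0.1707z
sphere 1 gives Az²+Bz+C=0 with A=1.0389, B=0.1146, C=-0.1180;  B²−4AC=0.5035;  roots -0.3967, 0.2864;  negative root z = -0.3967
x = -0.0438, y = -0.0758

(-0.0438, -0.0758, -0.3967)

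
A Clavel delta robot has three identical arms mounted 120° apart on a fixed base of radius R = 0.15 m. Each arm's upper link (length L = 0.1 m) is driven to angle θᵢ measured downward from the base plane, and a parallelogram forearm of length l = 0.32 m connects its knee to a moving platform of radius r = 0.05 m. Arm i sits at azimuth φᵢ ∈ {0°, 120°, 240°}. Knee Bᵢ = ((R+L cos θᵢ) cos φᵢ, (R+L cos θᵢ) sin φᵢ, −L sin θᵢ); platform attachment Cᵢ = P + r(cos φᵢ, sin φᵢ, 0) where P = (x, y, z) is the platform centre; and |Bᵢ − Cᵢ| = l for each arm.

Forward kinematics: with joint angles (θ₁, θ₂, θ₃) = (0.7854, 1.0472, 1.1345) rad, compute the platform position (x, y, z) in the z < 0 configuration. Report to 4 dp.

(0.0367, 0.0094, -0.3612)

φ1=0.0°: virtual centre (0.1707, 0.0000, -0.0707), radius l
arm 2 at φ=120.0°: (R−r)+L cos θ2 = 0.1500;  centre 2 = (-0.0750, 0.1299, -0.0866)
arm 3 at φ=240.0°: (R−r)+L cos θ3 = 0.1423;  centre 3 = (-0.0711, -0.1232, -0.0906)
|centre ₂|²−|centre ₁|² = -0.0041;  |centre ₃|²−|centre ₁|² = -0.0057
plane₁₂: -0.4914x+0.2598y+-0.0318z = -0.0041
Cramer: x(z) = 0.0101-0.0737z;  y(z) = 0.0032-0.0170z
sphere 1 gives Az²+Bz+C=0 with A=1.0057, B=0.1650, C=-0.0716;  B²−4AC=0.3153;  roots -0.3612, 0.1971;  negative root z = -0.3612
x = 0.0367, y = 0.0094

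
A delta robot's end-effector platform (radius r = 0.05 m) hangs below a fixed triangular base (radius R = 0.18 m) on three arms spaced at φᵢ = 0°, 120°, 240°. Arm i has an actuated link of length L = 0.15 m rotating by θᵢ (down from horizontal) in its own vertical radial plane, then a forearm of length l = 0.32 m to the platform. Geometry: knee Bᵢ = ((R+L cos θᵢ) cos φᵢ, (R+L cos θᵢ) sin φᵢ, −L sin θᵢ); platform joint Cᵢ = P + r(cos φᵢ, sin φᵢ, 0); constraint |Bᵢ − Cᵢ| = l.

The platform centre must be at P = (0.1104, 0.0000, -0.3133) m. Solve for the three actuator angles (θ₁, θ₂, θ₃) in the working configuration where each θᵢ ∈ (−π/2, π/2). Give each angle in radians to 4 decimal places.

arm 1 (φ=0.0°): x'=0.1104, y'=0.0000
  e−x'=0.0196;  (l²−L²−(e−x')²−y'²−z²)/2L = -0.0621
  γ=atan2(-0.3133,0.0196)=-1.5083;  ψ=arccos(-0.1979)=1.7701;  θ1=γ+ψ≈0.2617
φ2=120.0° → target in arm frame (-0.0552, -0.0956)
  A=0.1852, B=-0.3133, C=(l²−L²−A²−y'²−z²)/(2L)=-0.2057
  θ2 = atan2(B,A) + arccos(C/0.3639) = 1.1344
φ3=240.0° → target in arm frame (-0.0552, 0.0956)
  e−x'=0.1852;  (l²−L²−(e−x')²−y'²−z²)/2L = -0.2057
  γ=atan2(-0.3133,0.1852)=-1.0369;  ψ=arccos(-0.5651)=2.1713;  θ3=γ+ψ≈1.1344

θ₁ = 0.2617, θ₂ = 1.1344, θ₃ = 1.1344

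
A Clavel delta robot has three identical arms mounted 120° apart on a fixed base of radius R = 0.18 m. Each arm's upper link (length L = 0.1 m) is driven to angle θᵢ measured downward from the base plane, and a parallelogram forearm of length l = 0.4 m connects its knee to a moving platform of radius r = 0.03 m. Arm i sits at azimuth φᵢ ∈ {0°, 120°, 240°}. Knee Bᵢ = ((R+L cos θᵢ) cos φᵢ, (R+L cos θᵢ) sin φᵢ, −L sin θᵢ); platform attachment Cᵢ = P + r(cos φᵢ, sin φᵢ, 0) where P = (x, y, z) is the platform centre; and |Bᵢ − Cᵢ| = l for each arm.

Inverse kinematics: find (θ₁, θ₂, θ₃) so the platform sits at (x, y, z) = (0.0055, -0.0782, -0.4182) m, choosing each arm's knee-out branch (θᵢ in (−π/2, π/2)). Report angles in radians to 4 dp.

rotate P by −φ1: (0.0055, -0.0782, -0.4182)
  e−x'=0.1445;  (l²−L²−(e−x')²−y'²−z²)/2L = -0.2594
  γ=atan2(-0.4182,0.1445)=-1.2381;  ψ=arccos(-0.5863)=2.1973;  θ1=γ+ψ≈0.9592
rotate P by −φ2: (-0.0705, 0.0343, -0.4182)
  e−x'=0.2205;  (l²−L²−(e−x')²−y'²−z²)/2L = -0.3734
  √(A²+B²)=0.4728;  θ2 = -1.0856+2.4813 ≈ 1.3957
φ3=240.0° → target in arm frame (0.0650, 0.0439)
  A=0.0850, B=-0.4182, C=(l²−L²−A²−y'²−z²)/(2L)=-0.1702
  θ3 = atan2(B,A) + arccos(C/0.4268) = 0.6109

θ₁ = 0.9592, θ₂ = 1.3957, θ₃ = 0.6109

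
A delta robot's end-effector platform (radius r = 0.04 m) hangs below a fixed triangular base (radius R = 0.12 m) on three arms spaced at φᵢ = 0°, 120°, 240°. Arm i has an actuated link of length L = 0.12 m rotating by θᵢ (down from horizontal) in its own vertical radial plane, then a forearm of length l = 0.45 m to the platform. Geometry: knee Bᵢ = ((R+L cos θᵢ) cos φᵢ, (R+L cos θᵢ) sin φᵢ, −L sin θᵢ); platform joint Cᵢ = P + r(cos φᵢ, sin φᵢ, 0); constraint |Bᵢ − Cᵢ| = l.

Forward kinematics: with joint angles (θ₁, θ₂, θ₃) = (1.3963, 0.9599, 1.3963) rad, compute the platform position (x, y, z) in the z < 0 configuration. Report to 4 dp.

(-0.0367, 0.0635, -0.5419)

φ1=0.0°: virtual centre (0.1008, 0.0000, -0.1182), radius l
S2 = (0.1488·cos120.0°, 0.1488·sin120.0°, -0.0983) = (-0.0744, 0.1289, -0.0983)
S3 = (0.1008·cos240.0°, 0.1008·sin240.0°, -0.1182) = (-0.0504, -0.0873, -0.1182)
|S₂|²−|S₁|² = 0.0077;  |S₃|²−|S₁|² = 0.0000
plane₁₂: -0.3505x+0.2578y+0.0398z = 0.0077
Cramer: x(z) = -0.0096+0.0499z;  y(z) = 0.0167-0.0864z
sphere 1 gives Az²+Bz+C=0 with A=1.0100, B=0.2224, C=-0.1761;  B²−4AC=0.7607;  roots -0.5419, 0.3217;  negative root z = -0.5419
x = -0.0367, y = 0.0635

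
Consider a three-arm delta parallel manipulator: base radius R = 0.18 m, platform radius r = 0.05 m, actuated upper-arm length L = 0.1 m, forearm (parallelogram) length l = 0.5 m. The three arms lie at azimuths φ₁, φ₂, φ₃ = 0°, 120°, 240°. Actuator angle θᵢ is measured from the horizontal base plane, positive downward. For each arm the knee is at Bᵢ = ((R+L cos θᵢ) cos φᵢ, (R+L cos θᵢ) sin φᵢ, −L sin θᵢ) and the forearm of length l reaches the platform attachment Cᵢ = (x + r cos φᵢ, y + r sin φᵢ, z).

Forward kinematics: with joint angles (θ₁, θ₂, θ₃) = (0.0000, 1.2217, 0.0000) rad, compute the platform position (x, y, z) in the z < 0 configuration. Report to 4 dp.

centre 1 = (0.2300·cos0.0°, 0.2300·sin0.0°, 0.0000) = (0.2300, 0.0000, 0.0000)
arm 2 at φ=120.0°: ρ2 = 0.1642;  centre 2 = (-0.0821, 0.1422, -0.0940)
φ3=240.0°: virtual centre (-0.1150, -0.1992, 0.0000), radius l
|centre ₂|²−|centre ₁|² = -0.0171;  |centre ₃|²−|centre ₁|² = 0.0000
plane₁₂: -0.6242x+0.2844y+-0.1879z = -0.0171
det = 0.4449;  x = 0.0153+-0.1683z,  y = -0.0265+0.2915z
into |P−centre ₁|² = l²: 1.1133z² + 0.0568z + -0.2032 = 0;  Δ = 0.9081;  z = -0.4535 or 0.4025 → z<0 root = -0.4535
x = 0.0916, y = -0.1587

(0.0916, -0.1587, -0.4535)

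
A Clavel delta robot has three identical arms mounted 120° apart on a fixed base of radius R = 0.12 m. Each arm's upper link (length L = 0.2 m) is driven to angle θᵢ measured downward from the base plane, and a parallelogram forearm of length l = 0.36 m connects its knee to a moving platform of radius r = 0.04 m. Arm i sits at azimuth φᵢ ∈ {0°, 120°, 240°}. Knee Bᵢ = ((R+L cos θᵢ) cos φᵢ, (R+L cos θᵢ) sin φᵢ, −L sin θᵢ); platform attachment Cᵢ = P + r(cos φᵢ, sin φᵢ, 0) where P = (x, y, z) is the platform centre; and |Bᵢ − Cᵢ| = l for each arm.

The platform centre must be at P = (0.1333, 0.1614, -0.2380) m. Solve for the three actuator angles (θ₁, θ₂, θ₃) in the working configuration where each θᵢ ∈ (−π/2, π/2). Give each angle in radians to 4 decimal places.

θ₁ = -0.2620, θ₂ = 0.0873, θ₃ = 1.2219

φ1=0.0° → target in arm frame (0.1333, 0.1614)
  A cos θ + B sin θ = C:  -0.0533·cos θ + -0.2380·sin θ = 0.0102
  γ=atan2(-0.2380,-0.0533)=-1.7911;  ψ=arccos(0.0417)=1.5291;  θ1=γ+ψ≈-0.2620
arm 2 (φ=120.0°): x'=0.0731, y'=-0.1961
  A=0.0069, B=-0.2380, C=(l²−L²−A²−y'²−z²)/(2L)=-0.0139
  γ=atan2(-0.2380,0.0069)=-1.5419;  ψ=arccos(-0.0584)=1.6292;  θ2=γ+ψ≈0.0873
rotate P by −φ3: (-0.2064, 0.0347, -0.2380)
  e−x'=0.2864;  (l²−L²−(e−x')²−y'²−z²)/2L = -0.1257
  γ=atan2(-0.2380,0.2864)=-0.6933;  ψ=arccos(-0.3376)=1.9152;  θ3=γ+ψ≈1.2219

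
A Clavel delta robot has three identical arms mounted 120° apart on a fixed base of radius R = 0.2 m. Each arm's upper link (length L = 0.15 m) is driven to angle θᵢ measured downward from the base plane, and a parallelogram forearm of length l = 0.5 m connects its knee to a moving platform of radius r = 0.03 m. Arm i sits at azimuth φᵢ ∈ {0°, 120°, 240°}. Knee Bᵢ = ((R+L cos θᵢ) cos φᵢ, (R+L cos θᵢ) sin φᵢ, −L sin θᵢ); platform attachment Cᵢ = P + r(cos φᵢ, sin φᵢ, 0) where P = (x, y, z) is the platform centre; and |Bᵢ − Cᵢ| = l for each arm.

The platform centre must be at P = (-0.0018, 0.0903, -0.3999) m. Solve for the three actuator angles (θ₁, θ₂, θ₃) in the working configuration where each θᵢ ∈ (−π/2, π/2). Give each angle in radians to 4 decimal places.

θ₁ = 0.1746, θ₂ = -0.2620, θ₃ = 0.5238

rotate P by −φ1: (-0.0018, 0.0903, -0.3999)
  A=0.1718, B=-0.3999, C=(l²−L²−A²−y'²−z²)/(2L)=0.0997
  γ=atan2(-0.3999,0.1718)=-1.1650;  ψ=arccos(0.2291)=1.3397;  θ1=γ+ψ≈0.1746
φ2=120.0° → target in arm frame (0.0791, -0.0436)
  A cos θ + B sin θ = C:  0.0909·cos θ + -0.3999·sin θ = 0.1914
  √(A²+B²)=0.4101;  θ2 = -1.3473+1.0852 ≈ -0.2620
rotate P by −φ3: (-0.0773, -0.0467, -0.3999)
  A=0.2473, B=-0.3999, C=(l²−L²−A²−y'²−z²)/(2L)=0.0141
  γ=atan2(-0.3999,0.2473)=-1.0170;  ψ=arccos(0.0301)=1.5407;  θ3=γ+ψ≈0.5238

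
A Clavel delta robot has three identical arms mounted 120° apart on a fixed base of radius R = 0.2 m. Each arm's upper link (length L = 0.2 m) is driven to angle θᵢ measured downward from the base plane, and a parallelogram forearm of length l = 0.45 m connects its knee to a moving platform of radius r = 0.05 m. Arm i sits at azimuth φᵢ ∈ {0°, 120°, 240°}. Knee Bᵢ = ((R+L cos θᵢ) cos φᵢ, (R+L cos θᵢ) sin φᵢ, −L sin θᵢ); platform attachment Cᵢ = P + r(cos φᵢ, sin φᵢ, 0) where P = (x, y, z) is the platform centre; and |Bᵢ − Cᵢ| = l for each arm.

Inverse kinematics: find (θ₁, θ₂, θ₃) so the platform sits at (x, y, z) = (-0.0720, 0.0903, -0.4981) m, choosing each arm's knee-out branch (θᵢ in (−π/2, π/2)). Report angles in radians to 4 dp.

rotate P by −φ1: (-0.0720, 0.0903, -0.4981)
  A cos θ + B sin θ = C:  0.2220·cos θ + -0.4981·sin θ = -0.3576
  γ=atan2(-0.4981,0.2220)=-1.1515;  ψ=arccos(-0.6558)=2.2860;  θ1=γ+ψ≈1.1344
arm 2 (φ=120.0°): x'=0.1142, y'=0.0172
  A=0.0358, B=-0.4981, C=(l²−L²−A²−y'²−z²)/(2L)=-0.2180
  √(A²+B²)=0.4994;  θ2 = -1.4991+2.0224 ≈ 0.5234
rotate P by −φ3: (-0.0422, -0.1075, -0.4981)
  e−x'=0.1922;  (l²−L²−(e−x')²−y'²−z²)/2L = -0.3353
  γ=atan2(-0.4981,0.1922)=-1.2025;  ψ=arccos(-0.6279)=2.2497;  θ3=γ+ψ≈1.0472

θ₁ = 1.1344, θ₂ = 0.5234, θ₃ = 1.0472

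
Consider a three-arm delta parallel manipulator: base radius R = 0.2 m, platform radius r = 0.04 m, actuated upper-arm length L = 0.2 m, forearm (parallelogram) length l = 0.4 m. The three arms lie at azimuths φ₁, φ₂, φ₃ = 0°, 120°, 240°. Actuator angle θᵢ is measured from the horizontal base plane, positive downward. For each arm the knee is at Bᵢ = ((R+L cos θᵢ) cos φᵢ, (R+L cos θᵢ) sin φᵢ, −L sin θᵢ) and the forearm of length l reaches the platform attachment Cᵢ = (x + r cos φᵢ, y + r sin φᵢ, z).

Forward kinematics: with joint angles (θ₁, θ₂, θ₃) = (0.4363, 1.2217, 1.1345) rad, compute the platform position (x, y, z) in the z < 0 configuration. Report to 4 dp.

O1 = (0.3413·cos0.0°, 0.3413·sin0.0°, -0.0845) = (0.3413, 0.0000, -0.0845)
φ2=120.0°: virtual centre (-0.1142, 0.1978, -0.1879), radius l
arm 3 at φ=240.0°: (R−r)+L cos θ3 = 0.2445;  O3 = (-0.1223, -0.2118, -0.1813)
subtract pairs → two planes through P
linear system: -0.9109x+0.3956y = -0.0361−-0.2068z; -0.9270x+-0.4235y = -0.0310−-0.1935z
Cramer: x(z) = 0.0366-0.2181z;  y(z) = -0.0070+0.0206z
into |P−O₁|² = l²: 1.0480z² + 0.3017z + -0.0600 = 0;  Δ = 0.3425;  z = -0.4231 or 0.1353 → z<0 root = -0.4231
x = 0.1289, y = -0.0157

(0.1289, -0.0157, -0.4231)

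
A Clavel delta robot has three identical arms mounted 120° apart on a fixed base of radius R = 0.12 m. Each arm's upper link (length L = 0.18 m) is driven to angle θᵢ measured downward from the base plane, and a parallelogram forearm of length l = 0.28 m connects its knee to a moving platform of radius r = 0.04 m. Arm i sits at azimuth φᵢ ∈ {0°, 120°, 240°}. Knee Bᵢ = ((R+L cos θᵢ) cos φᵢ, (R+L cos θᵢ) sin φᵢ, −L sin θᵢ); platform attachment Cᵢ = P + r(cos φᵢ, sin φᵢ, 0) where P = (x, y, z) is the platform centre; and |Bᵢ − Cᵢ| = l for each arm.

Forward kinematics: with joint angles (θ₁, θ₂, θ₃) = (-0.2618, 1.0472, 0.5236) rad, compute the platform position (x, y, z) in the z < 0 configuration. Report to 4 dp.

(0.1029, -0.0587, -0.1818)

O1 = (0.2539·cos0.0°, 0.2539·sin0.0°, 0.0466) = (0.2539, 0.0000, 0.0466)
arm 2 at φ=120.0°: e+L cos θ2 = 0.1700;  O2 = (-0.0850, 0.1472, -0.1559)
arm 3 at φ=240.0°: e+L cos θ3 = 0.2359;  O3 = (-0.1179, -0.2043, -0.0900)
|O₂|²−|O₁|² = -0.0134;  |O₃|²−|O₁|² = -0.0029
[-0.6777 0.2944 -0.4049]·P = -0.0134;  [-0.7436 -0.4086 -0.2732]·P = -0.0029
Cramer: x(z) = 0.0128-0.4959z;  y(z) = -0.0162+0.2339z
into |P−O₁|² = l²: 1.3006z² + 0.1384z + -0.0178 = 0;  Δ = 0.1119;  z = -0.1818 or 0.0754 → z<0 root = -0.1818
x = 0.1029, y = -0.0587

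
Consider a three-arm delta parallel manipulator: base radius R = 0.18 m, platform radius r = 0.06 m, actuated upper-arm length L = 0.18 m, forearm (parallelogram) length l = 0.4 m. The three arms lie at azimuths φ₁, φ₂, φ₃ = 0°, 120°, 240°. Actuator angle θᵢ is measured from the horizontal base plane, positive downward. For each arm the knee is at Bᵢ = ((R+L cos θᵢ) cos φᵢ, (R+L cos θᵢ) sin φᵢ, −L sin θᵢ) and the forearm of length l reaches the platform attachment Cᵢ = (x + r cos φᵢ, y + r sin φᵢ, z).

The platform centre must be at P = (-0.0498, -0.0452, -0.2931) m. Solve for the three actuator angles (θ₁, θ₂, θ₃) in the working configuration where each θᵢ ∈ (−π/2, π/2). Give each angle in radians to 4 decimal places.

θ₁ = 0.4363, θ₂ = 0.2620, θ₃ = -0.1743

φ1=0.0° → target in arm frame (-0.0498, -0.0452)
  e−x'=0.1698;  (l²−L²−(e−x')²−y'²−z²)/2L = 0.0300
  γ=atan2(-0.2931,0.1698)=-1.0457;  ψ=arccos(0.0887)=1.4820;  θ1=γ+ψ≈0.4363
arm 2 (φ=120.0°): x'=-0.0142, y'=0.0657
  A cos θ + B sin θ = C:  0.1342·cos θ + -0.2931·sin θ = 0.0538
  √(A²+B²)=0.3224;  θ2 = -1.1413+1.4033 ≈ 0.2620
φ3=240.0° → target in arm frame (0.0640, -0.0205)
  e−x'=0.0560;  (l²−L²−(e−x')²−y'²−z²)/2L = 0.1059
  √(A²+B²)=0.2984;  θ3 = -1.3822+1.2078 ≈ -0.1743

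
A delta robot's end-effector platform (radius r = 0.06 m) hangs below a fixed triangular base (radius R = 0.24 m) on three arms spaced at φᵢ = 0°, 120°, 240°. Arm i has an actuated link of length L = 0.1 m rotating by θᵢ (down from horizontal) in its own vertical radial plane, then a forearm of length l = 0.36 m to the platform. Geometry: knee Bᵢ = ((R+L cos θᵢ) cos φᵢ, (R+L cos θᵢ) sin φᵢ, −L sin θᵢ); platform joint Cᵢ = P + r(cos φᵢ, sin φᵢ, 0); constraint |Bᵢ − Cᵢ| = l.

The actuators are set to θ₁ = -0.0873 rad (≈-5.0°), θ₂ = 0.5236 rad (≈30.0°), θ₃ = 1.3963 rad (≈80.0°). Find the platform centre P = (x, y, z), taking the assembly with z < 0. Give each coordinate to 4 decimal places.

arm 1 at φ=0.0°: e+L cos θ1 = 0.2796;  O1 = (0.2796, 0.0000, 0.0087)
φ2=120.0°: virtual centre (-0.1333, 0.2309, -0.0500), radius l
O3 = (0.1974·cos240.0°, 0.1974·sin240.0°, -0.0985) = (-0.0987, -0.1709, -0.0985)
eliminate P² terms by subtracting sphere 1 from 2 and 3
plane₁₂: -0.8258x+0.4618y+-0.1174z = -0.0047
Cramer: x(z) = 0.0242-0.2203z;  y(z) = 0.0331-0.1396z
into |P−O₁|² = l²: 1.0680z² + 0.0859z + -0.0632 = 0;  Δ = 0.2773;  z = -0.2867 or 0.2063 → z<0 root = -0.2867
x = 0.0873, y = 0.0731

(0.0873, 0.0731, -0.2867)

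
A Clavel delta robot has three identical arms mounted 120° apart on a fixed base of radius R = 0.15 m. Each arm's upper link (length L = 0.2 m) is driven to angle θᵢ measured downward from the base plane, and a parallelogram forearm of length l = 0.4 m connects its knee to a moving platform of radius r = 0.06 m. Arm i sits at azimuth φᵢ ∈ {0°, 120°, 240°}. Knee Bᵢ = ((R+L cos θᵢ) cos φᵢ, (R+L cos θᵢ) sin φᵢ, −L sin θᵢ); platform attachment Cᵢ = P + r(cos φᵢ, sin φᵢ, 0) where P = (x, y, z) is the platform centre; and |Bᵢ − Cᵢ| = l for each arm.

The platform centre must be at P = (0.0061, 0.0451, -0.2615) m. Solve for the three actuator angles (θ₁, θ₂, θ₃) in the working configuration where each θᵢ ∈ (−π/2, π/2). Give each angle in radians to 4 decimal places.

rotate P by −φ1: (0.0061, 0.0451, -0.2615)
  A cos θ + B sin θ = C:  0.0839·cos θ + -0.2615·sin θ = 0.1064
  √(A²+B²)=0.2746;  θ1 = -1.2603+1.1731 ≈ -0.0872
φ2=120.0° → target in arm frame (0.0360, -0.0278)
  A cos θ + B sin θ = C:  0.0540·cos θ + -0.2615·sin θ = 0.1198
  γ=atan2(-0.2615,0.0540)=-1.3672;  ψ=arccos(0.4487)=1.1054;  θ2=γ+ψ≈-0.2617
rotate P by −φ3: (-0.0421, -0.0173, -0.2615)
  A cos θ + B sin θ = C:  0.1321·cos θ + -0.2615·sin θ = 0.0847
  γ=atan2(-0.2615,0.1321)=-1.1030;  ψ=arccos(0.2890)=1.2776;  θ3=γ+ψ≈0.1746

θ₁ = -0.0872, θ₂ = -0.2617, θ₃ = 0.1746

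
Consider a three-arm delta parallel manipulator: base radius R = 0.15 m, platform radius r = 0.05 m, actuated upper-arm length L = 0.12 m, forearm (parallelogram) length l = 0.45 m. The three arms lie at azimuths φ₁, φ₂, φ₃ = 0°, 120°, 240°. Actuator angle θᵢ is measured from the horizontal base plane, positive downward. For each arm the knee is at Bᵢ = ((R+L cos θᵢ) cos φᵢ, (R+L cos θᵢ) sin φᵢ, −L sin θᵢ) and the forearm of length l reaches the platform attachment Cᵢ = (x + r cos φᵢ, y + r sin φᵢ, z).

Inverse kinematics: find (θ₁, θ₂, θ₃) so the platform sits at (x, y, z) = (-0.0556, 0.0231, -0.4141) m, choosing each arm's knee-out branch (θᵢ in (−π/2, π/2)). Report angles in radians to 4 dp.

φ1=0.0° → target in arm frame (-0.0556, 0.0231)
  A=0.1556, B=-0.4141, C=(l²−L²−A²−y'²−z²)/(2L)=-0.0338
  θ1 = atan2(B,A) + arccos(C/0.4424) = 0.4360
arm 2 (φ=120.0°): x'=0.0478, y'=0.0366
  e−x'=0.0522;  (l²−L²−(e−x')²−y'²−z²)/2L = 0.0523
  √(A²+B²)=0.4174;  θ2 = -1.4454+1.4451 ≈ -0.0003
arm 3 (φ=240.0°): x'=0.0078, y'=-0.0597
  e−x'=0.0922;  (l²−L²−(e−x')²−y'²−z²)/2L = 0.0190
  θ3 = atan2(B,A) + arccos(C/0.4242) = 0.1743

θ₁ = 0.4360, θ₂ = -0.0003, θ₃ = 0.1743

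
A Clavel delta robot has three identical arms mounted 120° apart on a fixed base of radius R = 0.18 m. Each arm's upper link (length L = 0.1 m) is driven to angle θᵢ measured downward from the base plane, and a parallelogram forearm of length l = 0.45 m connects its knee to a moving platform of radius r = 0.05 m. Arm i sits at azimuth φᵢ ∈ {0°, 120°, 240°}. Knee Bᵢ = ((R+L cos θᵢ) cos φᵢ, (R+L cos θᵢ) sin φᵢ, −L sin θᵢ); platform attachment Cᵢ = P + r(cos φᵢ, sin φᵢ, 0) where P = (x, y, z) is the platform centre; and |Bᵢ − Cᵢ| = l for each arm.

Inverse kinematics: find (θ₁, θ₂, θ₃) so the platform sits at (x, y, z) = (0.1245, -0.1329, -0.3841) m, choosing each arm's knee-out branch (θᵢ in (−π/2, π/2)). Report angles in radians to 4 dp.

θ₁ = -0.3486, θ₂ = 1.2222, θ₃ = 0.0877

rotate P by −φ1: (0.1245, -0.1329, -0.3841)
  A cos θ + B sin θ = C:  0.0055·cos θ + -0.3841·sin θ = 0.1364
  γ=atan2(-0.3841,0.0055)=-1.5565;  ψ=arccos(0.3550)=1.2079;  θ1=γ+ψ≈-0.3486
φ2=120.0° → target in arm frame (-0.1773, -0.0414)
  e−x'=0.3073;  (l²−L²−(e−x')²−y'²−z²)/2L = -0.2560
  √(A²+B²)=0.4919;  θ2 = -0.8960+2.1182 ≈ 1.2222
rotate P by −φ3: (0.0528, 0.1743, -0.3841)
  A=0.0772, B=-0.3841, C=(l²−L²−A²−y'²−z²)/(2L)=0.0432
  γ=atan2(-0.3841,0.0772)=-1.3726;  ψ=arccos(0.1103)=1.4603;  θ3=γ+ψ≈0.0877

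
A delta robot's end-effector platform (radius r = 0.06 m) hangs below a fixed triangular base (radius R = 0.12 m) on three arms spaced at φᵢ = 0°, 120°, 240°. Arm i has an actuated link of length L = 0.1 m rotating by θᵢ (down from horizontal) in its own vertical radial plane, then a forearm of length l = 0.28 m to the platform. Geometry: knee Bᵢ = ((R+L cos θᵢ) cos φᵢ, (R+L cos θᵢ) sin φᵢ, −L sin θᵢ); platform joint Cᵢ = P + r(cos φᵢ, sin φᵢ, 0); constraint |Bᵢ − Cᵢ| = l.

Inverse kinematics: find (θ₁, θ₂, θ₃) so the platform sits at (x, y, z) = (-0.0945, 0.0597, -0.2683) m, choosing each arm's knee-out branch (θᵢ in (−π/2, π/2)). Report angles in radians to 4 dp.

θ₁ = 1.0472, θ₂ = 0.0003, θ₃ = 0.6108

φ1=0.0° → target in arm frame (-0.0945, 0.0597)
  A=0.1545, B=-0.2683, C=(l²−L²−A²−y'²−z²)/(2L)=-0.1551
  √(A²+B²)=0.3096;  θ1 = -1.0483+2.0955 ≈ 1.0472
arm 2 (φ=120.0°): x'=0.0990, y'=0.0520
  A cos θ + B sin θ = C:  -0.0390·cos θ + -0.2683·sin θ = -0.0390
  √(A²+B²)=0.2711;  θ2 = -1.7150+1.7152 ≈ 0.0003
rotate P by −φ3: (-0.0045, -0.1117, -0.2683)
  A cos θ + B sin θ = C:  0.0645·cos θ + -0.2683·sin θ = -0.1011
  γ=atan2(-0.2683,0.0645)=-1.3350;  ψ=arccos(-0.3663)=1.9458;  θ3=γ+ψ≈0.6108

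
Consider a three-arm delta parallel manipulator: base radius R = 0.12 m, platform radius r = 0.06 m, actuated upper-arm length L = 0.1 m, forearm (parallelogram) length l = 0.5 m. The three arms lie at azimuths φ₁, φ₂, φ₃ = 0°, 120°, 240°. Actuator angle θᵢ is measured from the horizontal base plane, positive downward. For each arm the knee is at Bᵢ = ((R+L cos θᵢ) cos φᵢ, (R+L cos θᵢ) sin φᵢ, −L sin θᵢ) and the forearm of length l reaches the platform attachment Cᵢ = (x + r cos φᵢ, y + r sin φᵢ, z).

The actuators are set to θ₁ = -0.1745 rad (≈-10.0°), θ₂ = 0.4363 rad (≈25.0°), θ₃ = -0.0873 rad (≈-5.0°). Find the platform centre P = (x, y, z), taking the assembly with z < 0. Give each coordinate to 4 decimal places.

(0.0698, -0.0916, -0.4661)

φ1=0.0°: virtual centre (0.1585, 0.0000, 0.0174), radius l
φ2=120.0°: virtual centre (-0.0753, 0.1305, -0.0423), radius l
φ3=240.0°: virtual centre (-0.0798, -0.1382, 0.0087), radius l
eliminate P² terms by subtracting sphere 1 from 2 and 3
plane₁₂: -0.4676x+0.2609y+-0.1192z = -0.0009
Cramer: x(z) = 0.0009-0.1478z;  y(z) = -0.0020+0.1922z
sphere 1 gives Az²+Bz+C=0 with A=1.0588, B=0.0111, C=-0.2249;  B²−4AC=0.9524;  roots -0.4661, 0.4556;  negative root z = -0.4661
x = 0.0698, y = -0.0916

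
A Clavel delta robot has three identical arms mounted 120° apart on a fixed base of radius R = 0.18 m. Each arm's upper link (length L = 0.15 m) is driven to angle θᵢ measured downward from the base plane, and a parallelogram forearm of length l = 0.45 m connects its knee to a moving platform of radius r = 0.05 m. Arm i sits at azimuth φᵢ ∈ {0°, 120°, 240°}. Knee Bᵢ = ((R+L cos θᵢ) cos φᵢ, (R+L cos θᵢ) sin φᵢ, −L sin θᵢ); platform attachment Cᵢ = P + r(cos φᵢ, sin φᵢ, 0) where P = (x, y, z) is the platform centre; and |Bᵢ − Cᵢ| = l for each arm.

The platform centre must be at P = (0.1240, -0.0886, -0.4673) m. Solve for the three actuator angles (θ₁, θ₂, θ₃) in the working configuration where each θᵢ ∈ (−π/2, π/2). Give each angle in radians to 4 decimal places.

θ₁ = 0.3491, θ₂ = 1.3092, θ₃ = 0.7853

arm 1 (φ=0.0°): x'=0.1240, y'=-0.0886
  A=0.0060, B=-0.4673, C=(l²−L²−A²−y'²−z²)/(2L)=-0.1542
  √(A²+B²)=0.4673;  θ1 = -1.5580+1.9070 ≈ 0.3491
φ2=120.0° → target in arm frame (-0.1387, -0.0631)
  e−x'=0.2687;  (l²−L²−(e−x')²−y'²−z²)/2L = -0.3819
  θ2 = atan2(B,A) + arccos(C/0.5391) = 1.3092
arm 3 (φ=240.0°): x'=0.0147, y'=0.1517
  e−x'=0.1153;  (l²−L²−(e−x')²−y'²−z²)/2L = -0.2489
  √(A²+B²)=0.4813;  θ3 = -1.3290+2.1143 ≈ 0.7853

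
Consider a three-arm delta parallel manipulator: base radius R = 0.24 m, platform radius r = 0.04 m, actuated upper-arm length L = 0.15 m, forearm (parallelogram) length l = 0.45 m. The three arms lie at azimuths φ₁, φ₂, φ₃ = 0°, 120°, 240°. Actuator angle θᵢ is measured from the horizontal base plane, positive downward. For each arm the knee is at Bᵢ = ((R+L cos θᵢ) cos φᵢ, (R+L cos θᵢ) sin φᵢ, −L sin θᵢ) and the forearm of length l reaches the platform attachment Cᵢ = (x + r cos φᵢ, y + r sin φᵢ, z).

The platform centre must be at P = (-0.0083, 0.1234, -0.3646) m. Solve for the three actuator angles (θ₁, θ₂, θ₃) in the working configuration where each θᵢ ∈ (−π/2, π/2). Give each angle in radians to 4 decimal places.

θ₁ = 0.6109, θ₂ = -0.0877, θ₃ = 1.0472

arm 1 (φ=0.0°): x'=-0.0083, y'=0.1234
  e−x'=0.2083;  (l²−L²−(e−x')²−y'²−z²)/2L = -0.0385
  γ=atan2(-0.3646,0.2083)=-1.0517;  ψ=arccos(-0.0917)=1.6626;  θ1=γ+ψ≈0.6109
φ2=120.0° → target in arm frame (0.1110, -0.0545)
  A=0.0890, B=-0.3646, C=(l²−L²−A²−y'²−z²)/(2L)=0.1206
  θ2 = atan2(B,A) + arccos(C/0.3753) = -0.0877
rotate P by −φ3: (-0.1027, -0.0689, -0.3646)
  A=0.3027, B=-0.3646, C=(l²−L²−A²−y'²−z²)/(2L)=-0.1644
  γ=atan2(-0.3646,0.3027)=-0.8779;  ψ=arccos(-0.3469)=1.9251;  θ3=γ+ψ≈1.0472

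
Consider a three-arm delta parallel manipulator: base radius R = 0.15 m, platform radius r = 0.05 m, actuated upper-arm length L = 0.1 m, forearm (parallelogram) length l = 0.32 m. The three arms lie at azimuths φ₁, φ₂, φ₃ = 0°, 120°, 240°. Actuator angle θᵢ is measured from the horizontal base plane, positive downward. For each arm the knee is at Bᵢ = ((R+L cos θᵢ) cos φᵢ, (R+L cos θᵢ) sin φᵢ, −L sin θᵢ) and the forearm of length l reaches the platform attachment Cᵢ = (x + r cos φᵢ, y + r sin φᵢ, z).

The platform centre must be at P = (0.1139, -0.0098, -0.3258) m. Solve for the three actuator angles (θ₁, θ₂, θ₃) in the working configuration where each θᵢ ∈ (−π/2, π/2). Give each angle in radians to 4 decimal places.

φ1=0.0° → target in arm frame (0.1139, -0.0098)
  A=-0.0139, B=-0.3258, C=(l²−L²−A²−y'²−z²)/(2L)=-0.0702
  θ1 = atan2(B,A) + arccos(C/0.3261) = 0.1743
arm 2 (φ=120.0°): x'=-0.0654, y'=-0.0937
  A=0.1654, B=-0.3258, C=(l²−L²−A²−y'²−z²)/(2L)=-0.2495
  √(A²+B²)=0.3654;  θ2 = -1.1009+2.3225 ≈ 1.2215
rotate P by −φ3: (-0.0485, 0.1035, -0.3258)
  A=0.1485, B=-0.3258, C=(l²−L²−A²−y'²−z²)/(2L)=-0.2325
  γ=atan2(-0.3258,0.1485)=-1.1432;  ψ=arccos(-0.6495)=2.2777;  θ3=γ+ψ≈1.1345

θ₁ = 0.1743, θ₂ = 1.2215, θ₃ = 1.1345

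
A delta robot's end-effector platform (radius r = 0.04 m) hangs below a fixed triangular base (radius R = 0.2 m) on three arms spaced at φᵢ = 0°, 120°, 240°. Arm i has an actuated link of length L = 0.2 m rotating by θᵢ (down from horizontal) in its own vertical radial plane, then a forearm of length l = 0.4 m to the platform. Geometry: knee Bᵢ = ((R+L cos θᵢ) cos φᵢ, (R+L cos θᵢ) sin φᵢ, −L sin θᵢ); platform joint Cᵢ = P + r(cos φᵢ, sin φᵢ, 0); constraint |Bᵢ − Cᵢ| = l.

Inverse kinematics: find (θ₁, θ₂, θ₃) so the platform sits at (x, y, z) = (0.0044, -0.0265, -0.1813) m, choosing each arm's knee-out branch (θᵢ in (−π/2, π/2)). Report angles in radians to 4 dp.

θ₁ = 0.0003, θ₂ = 0.2619, θ₃ = -0.1746

φ1=0.0° → target in arm frame (0.0044, -0.0265)
  A cos θ + B sin θ = C:  0.1556·cos θ + -0.1813·sin θ = 0.1555
  γ=atan2(-0.1813,0.1556)=-0.8615;  ψ=arccos(0.6510)=0.8619;  θ1=γ+ψ≈0.0003
arm 2 (φ=120.0°): x'=-0.0251, y'=0.0094
  A=0.1851, B=-0.1813, C=(l²−L²−A²−y'²−z²)/(2L)=0.1319
  √(A²+B²)=0.2591;  θ2 = -0.7749+1.0368 ≈ 0.2619
φ3=240.0° → target in arm frame (0.0207, 0.0171)
  A=0.1393, B=-0.1813, C=(l²−L²−A²−y'²−z²)/(2L)=0.1686
  γ=atan2(-0.1813,0.1393)=-0.9158;  ψ=arccos(0.7376)=0.7413;  θ3=γ+ψ≈-0.1746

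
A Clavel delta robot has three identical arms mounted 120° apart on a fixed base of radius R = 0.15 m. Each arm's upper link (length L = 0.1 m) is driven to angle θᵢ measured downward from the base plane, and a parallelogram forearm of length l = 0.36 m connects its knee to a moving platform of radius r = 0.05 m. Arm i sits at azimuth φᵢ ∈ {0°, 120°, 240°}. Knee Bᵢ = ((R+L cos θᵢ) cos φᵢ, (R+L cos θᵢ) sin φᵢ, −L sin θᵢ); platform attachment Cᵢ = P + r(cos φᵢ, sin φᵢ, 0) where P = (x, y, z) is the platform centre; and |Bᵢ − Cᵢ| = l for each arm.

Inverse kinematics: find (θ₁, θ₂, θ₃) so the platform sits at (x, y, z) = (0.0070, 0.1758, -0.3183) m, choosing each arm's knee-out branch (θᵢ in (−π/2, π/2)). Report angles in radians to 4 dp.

rotate P by −φ1: (0.0070, 0.1758, -0.3183)
  A=0.0930, B=-0.3183, C=(l²−L²−A²−y'²−z²)/(2L)=-0.1063
  √(A²+B²)=0.3316;  θ1 = -1.2865+1.8973 ≈ 0.6107
φ2=120.0° → target in arm frame (0.1487, -0.0940)
  A=-0.0487, B=-0.3183, C=(l²−L²−A²−y'²−z²)/(2L)=0.0354
  √(A²+B²)=0.3220;  θ2 = -1.7228+1.4606 ≈ -0.2621
φ3=240.0° → target in arm frame (-0.1557, -0.0818)
  A=0.2557, B=-0.3183, C=(l²−L²−A²−y'²−z²)/(2L)=-0.2691
  γ=atan2(-0.3183,0.2557)=-0.8939;  ψ=arccos(-0.6590)=2.2903;  θ3=γ+ψ≈1.3964

θ₁ = 0.6107, θ₂ = -0.2621, θ₃ = 1.3964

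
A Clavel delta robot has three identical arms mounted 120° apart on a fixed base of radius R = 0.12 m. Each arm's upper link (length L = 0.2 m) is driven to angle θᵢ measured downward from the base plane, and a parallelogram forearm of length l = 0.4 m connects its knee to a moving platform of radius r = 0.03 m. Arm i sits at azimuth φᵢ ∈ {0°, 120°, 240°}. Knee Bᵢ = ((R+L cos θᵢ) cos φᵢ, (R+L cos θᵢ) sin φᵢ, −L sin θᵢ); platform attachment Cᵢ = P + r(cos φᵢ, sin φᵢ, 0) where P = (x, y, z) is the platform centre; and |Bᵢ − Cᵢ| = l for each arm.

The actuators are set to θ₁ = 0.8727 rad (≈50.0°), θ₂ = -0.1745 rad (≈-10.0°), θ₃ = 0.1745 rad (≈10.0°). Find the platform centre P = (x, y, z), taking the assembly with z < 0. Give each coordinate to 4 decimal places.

(-0.1476, 0.0431, -0.3085)

φ1=0.0°: virtual centre (0.2186, 0.0000, -0.1532), radius l
φ2=120.0°: virtual centre (-0.1435, 0.2485, 0.0347), radius l
S3 = (0.2870·cos240.0°, 0.2870·sin240.0°, -0.0347) = (-0.1435, -0.2485, -0.0347)
subtract pairs → two planes through P
linear system: -0.7241x+0.4970y = 0.0123−0.3759z; -0.7241x+-0.4970y = 0.0123−0.2370z
Cramer: x(z) = -0.0170+0.4232z;  y(z) = 0.0000-0.1397z
quadratic in z: (1.1986)z²+(0.1070)z+(-0.0810)=0, √Δ=0.6325 → z ∈ {-0.3085, 0.2192}; z = -0.3085 (taking z<0)
x = -0.1476, y = 0.0431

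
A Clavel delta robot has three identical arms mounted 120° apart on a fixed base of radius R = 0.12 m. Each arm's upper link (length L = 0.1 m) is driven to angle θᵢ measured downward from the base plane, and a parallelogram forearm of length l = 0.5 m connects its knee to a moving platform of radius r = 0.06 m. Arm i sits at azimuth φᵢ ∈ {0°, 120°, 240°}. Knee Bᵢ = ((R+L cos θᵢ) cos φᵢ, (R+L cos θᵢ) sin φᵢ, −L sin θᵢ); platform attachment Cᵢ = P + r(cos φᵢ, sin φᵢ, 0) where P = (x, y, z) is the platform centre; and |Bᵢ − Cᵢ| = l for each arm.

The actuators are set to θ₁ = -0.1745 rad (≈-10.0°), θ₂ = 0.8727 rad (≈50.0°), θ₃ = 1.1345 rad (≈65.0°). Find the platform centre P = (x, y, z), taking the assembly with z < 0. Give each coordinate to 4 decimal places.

(0.2372, 0.0539, -0.4734)

centre 1 = (0.1585·cos0.0°, 0.1585·sin0.0°, 0.0174) = (0.1585, 0.0000, 0.0174)
arm 2 at φ=120.0°: (R−r)+L cos θ2 = 0.1243;  centre 2 = (-0.0621, 0.1076, -0.0766)
centre 3 = (0.1023·cos240.0°, 0.1023·sin240.0°, -0.0906) = (-0.0511, -0.0886, -0.0906)
|centre ₂|²−|centre ₁|² = -0.0041;  |centre ₃|²−|centre ₁|² = -0.0067
linear system: -0.4412x+0.2153y = -0.0041−-0.1879z; -0.4192x+-0.1771y = -0.0067−-0.2160z
Cramer: x(z) = 0.0129-0.4738z;  y(z) = 0.0075-0.0981z
quadratic in z: (1.2341)z²+(0.1017)z+(-0.2285)=0, √Δ=1.0668 → z ∈ {-0.4734, 0.3910}; z = -0.4734 (taking z<0)
x = 0.2372, y = 0.0539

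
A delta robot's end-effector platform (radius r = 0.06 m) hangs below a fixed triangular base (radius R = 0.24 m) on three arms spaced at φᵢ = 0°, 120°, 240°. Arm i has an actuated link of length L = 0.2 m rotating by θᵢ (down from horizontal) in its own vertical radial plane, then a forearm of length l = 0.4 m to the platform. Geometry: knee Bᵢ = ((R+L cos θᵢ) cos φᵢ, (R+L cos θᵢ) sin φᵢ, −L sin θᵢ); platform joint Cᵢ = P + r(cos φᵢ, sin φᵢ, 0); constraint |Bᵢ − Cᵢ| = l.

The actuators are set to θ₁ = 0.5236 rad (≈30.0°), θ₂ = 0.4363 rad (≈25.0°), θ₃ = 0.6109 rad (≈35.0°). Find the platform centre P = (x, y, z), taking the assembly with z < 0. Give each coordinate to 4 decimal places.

φ1=0.0°: virtual centre (0.3532, 0.0000, -0.1000), radius l
O2 = (0.3613·cos120.0°, 0.3613·sin120.0°, -0.0845) = (-0.1806, 0.3129, -0.0845)
O3 = (0.3438·cos240.0°, 0.3438·sin240.0°, -0.1147) = (-0.1719, -0.2978, -0.1147)
|O₂|²−|O₁|² = 0.0029;  |O₃|²−|O₁|² = -0.0034
linear system: -1.0677x+0.6257y = 0.0029−0.0310z; -1.0502x+-0.5955y = -0.0034−-0.0294z
Cramer: x(z) = 0.0003+0.0000z;  y(z) = 0.0051-0.0495z
sphere 1 gives Az²+Bz+C=0 with A=1.0024, B=0.1995, C=-0.0254;  B²−4AC=0.1418;  roots -0.2873, 0.0883;  negative root z = -0.2873
x = 0.0003, y = 0.0194

(0.0003, 0.0194, -0.2873)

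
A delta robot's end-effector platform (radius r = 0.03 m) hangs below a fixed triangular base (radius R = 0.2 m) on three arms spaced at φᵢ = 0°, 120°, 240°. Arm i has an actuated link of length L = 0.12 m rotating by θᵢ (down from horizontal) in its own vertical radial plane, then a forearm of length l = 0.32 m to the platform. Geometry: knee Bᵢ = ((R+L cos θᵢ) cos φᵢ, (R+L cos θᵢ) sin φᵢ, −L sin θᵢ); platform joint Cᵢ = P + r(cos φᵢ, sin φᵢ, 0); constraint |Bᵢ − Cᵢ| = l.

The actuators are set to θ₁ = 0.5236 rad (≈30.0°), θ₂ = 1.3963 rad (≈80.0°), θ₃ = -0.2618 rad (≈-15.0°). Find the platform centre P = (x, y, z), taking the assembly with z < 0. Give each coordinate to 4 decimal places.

(0.0189, -0.1182, -0.2128)

arm 1 at φ=0.0°: e+L cos θ1 = 0.2739;  S1 = (0.2739, 0.0000, -0.0600)
arm 2 at φ=120.0°: e+L cos θ2 = 0.1908;  S2 = (-0.0954, 0.1653, -0.1182)
arm 3 at φ=240.0°: e+L cos θ3 = 0.2859;  S3 = (-0.1430, -0.2476, 0.0311)
|S₂|²−|S₁|² = -0.0283;  |S₃|²−|S₁|² = 0.0041
plane₁₂: -0.7387x+0.3305y+-0.1164z = -0.0283
det = 0.6414;  x = 0.0197+0.0040z,  y = -0.0414+0.3610z
quadratic in z: (1.1303)z²+(0.0881)z+(-0.0325)=0, √Δ=0.3931 → z ∈ {-0.2128, 0.1349}; z = -0.2128 (taking z<0)
x = 0.0189, y = -0.1182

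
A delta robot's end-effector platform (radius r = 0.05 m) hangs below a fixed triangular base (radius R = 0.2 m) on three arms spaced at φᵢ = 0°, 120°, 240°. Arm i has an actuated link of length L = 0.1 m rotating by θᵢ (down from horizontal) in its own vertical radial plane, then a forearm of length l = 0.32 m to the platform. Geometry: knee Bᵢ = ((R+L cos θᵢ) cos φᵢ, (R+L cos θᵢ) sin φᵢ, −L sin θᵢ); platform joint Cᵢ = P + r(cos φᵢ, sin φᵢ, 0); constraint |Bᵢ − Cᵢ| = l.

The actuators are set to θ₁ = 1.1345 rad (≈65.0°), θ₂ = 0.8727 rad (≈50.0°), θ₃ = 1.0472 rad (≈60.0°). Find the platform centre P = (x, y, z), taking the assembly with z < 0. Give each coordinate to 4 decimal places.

(-0.0174, 0.0149, -0.3320)

O1 = (0.1923·cos0.0°, 0.1923·sin0.0°, -0.0906) = (0.1923, 0.0000, -0.0906)
φ2=120.0°: virtual centre (-0.1071, 0.1856, -0.0766), radius l
φ3=240.0°: virtual centre (-0.1000, -0.1732, -0.0866), radius l
|O₂|²−|O₁|² = 0.0066;  |O₃|²−|O₁|² = 0.0023
[-0.5988 0.3711 0.0281]·P = 0.0066;  [-0.5845 -0.3464 0.0081]·P = 0.0023
det = 0.4244;  x = -0.0074+0.0299z,  y = 0.0058+-0.0273z
sphere 1 gives Az²+Bz+C=0 with A=1.0016, B=0.1690, C=-0.0543;  B²−4AC=0.2460;  roots -0.3320, 0.1632;  negative root z = -0.3320
x = -0.0174, y = 0.0149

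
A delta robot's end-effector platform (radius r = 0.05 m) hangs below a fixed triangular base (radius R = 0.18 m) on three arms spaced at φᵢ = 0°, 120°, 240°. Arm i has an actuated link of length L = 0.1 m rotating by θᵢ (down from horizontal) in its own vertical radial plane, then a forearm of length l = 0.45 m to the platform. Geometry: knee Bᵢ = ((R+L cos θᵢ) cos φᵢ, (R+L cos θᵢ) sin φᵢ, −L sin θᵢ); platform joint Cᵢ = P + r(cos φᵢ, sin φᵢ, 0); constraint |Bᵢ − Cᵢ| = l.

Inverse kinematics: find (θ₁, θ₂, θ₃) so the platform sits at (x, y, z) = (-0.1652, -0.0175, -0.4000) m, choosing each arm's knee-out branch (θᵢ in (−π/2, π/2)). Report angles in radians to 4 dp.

rotate P by −φ1: (-0.1652, -0.0175, -0.4000)
  A=0.2952, B=-0.4000, C=(l²−L²−A²−y'²−z²)/(2L)=-0.2747
  γ=atan2(-0.4000,0.2952)=-0.9350;  ψ=arccos(-0.5527)=2.1563;  θ1=γ+ψ≈1.2213
φ2=120.0° → target in arm frame (0.0674, 0.1518)
  A=0.0626, B=-0.4000, C=(l²−L²−A²−y'²−z²)/(2L)=0.0277
  γ=atan2(-0.4000,0.0626)=-1.4157;  ψ=arccos(0.0684)=1.5023;  θ2=γ+ψ≈0.0867
φ3=240.0° → target in arm frame (0.0978, -0.1343)
  e−x'=0.0322;  (l²−L²−(e−x')²−y'²−z²)/2L = 0.0671
  γ=atan2(-0.4000,0.0322)=-1.4904;  ψ=arccos(0.1672)=1.4028;  θ3=γ+ψ≈-0.0875

θ₁ = 1.2213, θ₂ = 0.0867, θ₃ = -0.0875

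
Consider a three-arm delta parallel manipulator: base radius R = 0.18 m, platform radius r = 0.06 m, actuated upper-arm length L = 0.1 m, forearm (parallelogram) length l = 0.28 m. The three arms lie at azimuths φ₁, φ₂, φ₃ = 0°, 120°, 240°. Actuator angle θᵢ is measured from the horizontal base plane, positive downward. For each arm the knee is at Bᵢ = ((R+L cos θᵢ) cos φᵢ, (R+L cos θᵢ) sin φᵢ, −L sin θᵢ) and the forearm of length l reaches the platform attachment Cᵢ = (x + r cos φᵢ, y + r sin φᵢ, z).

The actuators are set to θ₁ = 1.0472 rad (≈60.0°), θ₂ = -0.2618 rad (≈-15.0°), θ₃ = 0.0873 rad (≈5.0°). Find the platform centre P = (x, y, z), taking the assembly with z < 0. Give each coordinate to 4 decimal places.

φ1=0.0°: virtual centre (0.1700, 0.0000, -0.0866), radius l
centre 2 = (0.2166·cos120.0°, 0.2166·sin120.0°, 0.0259) = (-0.1083, 0.1876, 0.0259)
arm 3 at φ=240.0°: ρ3 = 0.2196;  centre 3 = (-0.1098, -0.1902, -0.0087)
eliminate P² terms by subtracting sphere 1 from 2 and 3
plane₁₂: -0.5566x+0.3751y+0.2250z = 0.0112
Cramer: x(z) = -0.0207+0.3415z;  y(z) = -0.0009-0.0930z
quadratic in z: (1.1253)z²+(0.0431)z+(-0.0345)=0, √Δ=0.3966 → z ∈ {-0.1954, 0.1571}; z = -0.1954 (taking z<0)
x = -0.0874, y = 0.0173

(-0.0874, 0.0173, -0.1954)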